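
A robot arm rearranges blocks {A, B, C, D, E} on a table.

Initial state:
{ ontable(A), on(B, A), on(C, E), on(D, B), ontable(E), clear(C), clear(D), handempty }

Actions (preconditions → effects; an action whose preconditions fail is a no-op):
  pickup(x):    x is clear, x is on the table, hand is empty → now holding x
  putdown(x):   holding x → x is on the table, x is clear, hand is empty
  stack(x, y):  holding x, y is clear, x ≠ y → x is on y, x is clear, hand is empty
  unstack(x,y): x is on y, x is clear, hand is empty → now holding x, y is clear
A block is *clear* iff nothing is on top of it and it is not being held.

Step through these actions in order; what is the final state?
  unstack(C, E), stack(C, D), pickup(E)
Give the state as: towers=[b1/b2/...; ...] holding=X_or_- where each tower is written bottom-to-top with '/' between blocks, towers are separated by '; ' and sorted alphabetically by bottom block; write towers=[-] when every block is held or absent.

step 1 (unstack(C, E)): towers=[A/B/D; E] holding=C
step 2 (stack(C, D)): towers=[A/B/D/C; E] holding=-
step 3 (pickup(E)): towers=[A/B/D/C] holding=E

towers=[A/B/D/C] holding=E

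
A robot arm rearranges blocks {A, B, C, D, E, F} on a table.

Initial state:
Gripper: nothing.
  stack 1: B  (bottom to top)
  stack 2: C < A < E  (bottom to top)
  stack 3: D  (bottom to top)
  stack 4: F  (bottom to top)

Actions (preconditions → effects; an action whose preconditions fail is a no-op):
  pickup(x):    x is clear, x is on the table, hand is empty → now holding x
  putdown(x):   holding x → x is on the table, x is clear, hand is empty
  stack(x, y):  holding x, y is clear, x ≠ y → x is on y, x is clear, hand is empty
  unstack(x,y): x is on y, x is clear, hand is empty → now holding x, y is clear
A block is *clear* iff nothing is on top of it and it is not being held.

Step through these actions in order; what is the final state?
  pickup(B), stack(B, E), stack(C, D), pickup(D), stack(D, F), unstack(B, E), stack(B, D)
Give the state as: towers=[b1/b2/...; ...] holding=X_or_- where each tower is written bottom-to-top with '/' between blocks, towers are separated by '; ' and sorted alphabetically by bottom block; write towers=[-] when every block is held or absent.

step 1 (pickup(B)): towers=[C/A/E; D; F] holding=B
step 2 (stack(B, E)): towers=[C/A/E/B; D; F] holding=-
step 3 (stack(C, D)) [no-op]: towers=[C/A/E/B; D; F] holding=-
step 4 (pickup(D)): towers=[C/A/E/B; F] holding=D
step 5 (stack(D, F)): towers=[C/A/E/B; F/D] holding=-
step 6 (unstack(B, E)): towers=[C/A/E; F/D] holding=B
step 7 (stack(B, D)): towers=[C/A/E; F/D/B] holding=-

towers=[C/A/E; F/D/B] holding=-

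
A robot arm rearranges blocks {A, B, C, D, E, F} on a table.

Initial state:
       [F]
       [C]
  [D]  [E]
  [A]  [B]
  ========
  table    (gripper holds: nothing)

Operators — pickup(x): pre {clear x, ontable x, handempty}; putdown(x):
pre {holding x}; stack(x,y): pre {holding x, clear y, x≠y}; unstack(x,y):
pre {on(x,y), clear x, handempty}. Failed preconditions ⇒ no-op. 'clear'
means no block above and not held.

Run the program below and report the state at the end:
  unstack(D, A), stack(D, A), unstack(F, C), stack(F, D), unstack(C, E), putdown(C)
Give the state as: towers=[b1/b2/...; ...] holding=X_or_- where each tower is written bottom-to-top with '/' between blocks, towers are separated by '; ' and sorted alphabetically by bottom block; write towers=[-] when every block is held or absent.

towers=[A/D/F; B/E; C] holding=-

step 1 (unstack(D, A)): towers=[A; B/E/C/F] holding=D
step 2 (stack(D, A)): towers=[A/D; B/E/C/F] holding=-
step 3 (unstack(F, C)): towers=[A/D; B/E/C] holding=F
step 4 (stack(F, D)): towers=[A/D/F; B/E/C] holding=-
step 5 (unstack(C, E)): towers=[A/D/F; B/E] holding=C
step 6 (putdown(C)): towers=[A/D/F; B/E; C] holding=-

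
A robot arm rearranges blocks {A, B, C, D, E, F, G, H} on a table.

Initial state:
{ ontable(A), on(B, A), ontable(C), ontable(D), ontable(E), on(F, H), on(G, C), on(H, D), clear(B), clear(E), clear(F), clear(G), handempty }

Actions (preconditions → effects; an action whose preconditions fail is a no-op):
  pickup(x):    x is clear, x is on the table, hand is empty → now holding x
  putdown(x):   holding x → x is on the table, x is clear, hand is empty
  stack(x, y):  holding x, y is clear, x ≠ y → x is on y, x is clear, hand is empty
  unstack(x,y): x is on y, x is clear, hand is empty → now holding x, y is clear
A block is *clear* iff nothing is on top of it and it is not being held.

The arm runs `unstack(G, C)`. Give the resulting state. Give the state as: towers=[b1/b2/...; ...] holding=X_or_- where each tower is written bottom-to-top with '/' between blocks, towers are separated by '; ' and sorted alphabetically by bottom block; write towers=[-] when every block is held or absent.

towers=[A/B; C; D/H/F; E] holding=G

before: towers=[A/B; C/G; D/H/F; E] holding=-
pre[unstack(G, C)]: on(G,C) ok, clear(G) ok, handempty ok
all met → apply unstack(G, C)
after:  towers=[A/B; C; D/H/F; E] holding=G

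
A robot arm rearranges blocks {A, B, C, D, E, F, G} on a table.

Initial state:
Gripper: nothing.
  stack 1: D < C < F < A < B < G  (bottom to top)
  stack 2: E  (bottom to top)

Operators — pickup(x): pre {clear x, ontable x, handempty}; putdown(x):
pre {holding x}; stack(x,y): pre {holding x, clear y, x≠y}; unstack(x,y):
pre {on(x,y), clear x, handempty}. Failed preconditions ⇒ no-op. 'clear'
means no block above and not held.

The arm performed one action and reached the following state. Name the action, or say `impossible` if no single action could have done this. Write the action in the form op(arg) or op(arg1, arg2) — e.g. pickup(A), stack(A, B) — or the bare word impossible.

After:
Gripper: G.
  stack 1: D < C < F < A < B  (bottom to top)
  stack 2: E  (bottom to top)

unstack(G, B)

target: towers=[D/C/F/A/B; E] holding=G
     unstack(G, B) → towers=[D/C/F/A/B; E] holding=G  ← match
         pickup(E) → towers=[D/C/F/A/B/G] holding=E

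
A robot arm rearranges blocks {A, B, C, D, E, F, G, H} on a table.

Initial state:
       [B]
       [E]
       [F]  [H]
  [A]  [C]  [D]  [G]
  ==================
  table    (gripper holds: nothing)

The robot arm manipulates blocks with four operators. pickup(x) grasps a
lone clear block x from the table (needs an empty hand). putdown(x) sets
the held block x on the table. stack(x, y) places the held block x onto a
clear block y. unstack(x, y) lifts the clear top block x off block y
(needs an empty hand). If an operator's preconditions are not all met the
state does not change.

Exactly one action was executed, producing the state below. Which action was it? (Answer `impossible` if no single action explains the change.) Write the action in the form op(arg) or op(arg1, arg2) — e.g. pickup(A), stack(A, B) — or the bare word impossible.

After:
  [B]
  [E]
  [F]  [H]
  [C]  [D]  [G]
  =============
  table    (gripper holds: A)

pickup(A)

target: towers=[C/F/E/B; D/H; G] holding=A
         pickup(G) → towers=[A; C/F/E/B; D/H] holding=G
         pickup(A) → towers=[C/F/E/B; D/H; G] holding=A  ← match
     unstack(H, D) → towers=[A; C/F/E/B; D; G] holding=H
     unstack(B, E) → towers=[A; C/F/E; D/H; G] holding=B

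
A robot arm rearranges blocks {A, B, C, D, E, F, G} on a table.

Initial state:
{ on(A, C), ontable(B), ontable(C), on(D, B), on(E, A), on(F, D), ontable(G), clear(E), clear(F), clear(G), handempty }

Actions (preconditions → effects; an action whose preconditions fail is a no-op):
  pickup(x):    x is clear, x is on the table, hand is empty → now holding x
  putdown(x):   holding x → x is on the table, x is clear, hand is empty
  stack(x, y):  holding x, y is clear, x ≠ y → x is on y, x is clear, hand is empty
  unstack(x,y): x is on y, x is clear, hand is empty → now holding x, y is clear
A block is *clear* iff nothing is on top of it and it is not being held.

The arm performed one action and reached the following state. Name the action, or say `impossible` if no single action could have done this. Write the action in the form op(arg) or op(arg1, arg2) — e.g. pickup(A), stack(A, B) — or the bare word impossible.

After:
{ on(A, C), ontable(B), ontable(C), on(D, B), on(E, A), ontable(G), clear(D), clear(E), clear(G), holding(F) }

unstack(F, D)

target: towers=[B/D; C/A/E; G] holding=F
     unstack(F, D) → towers=[B/D; C/A/E; G] holding=F  ← match
         pickup(G) → towers=[B/D/F; C/A/E] holding=G
     unstack(E, A) → towers=[B/D/F; C/A; G] holding=E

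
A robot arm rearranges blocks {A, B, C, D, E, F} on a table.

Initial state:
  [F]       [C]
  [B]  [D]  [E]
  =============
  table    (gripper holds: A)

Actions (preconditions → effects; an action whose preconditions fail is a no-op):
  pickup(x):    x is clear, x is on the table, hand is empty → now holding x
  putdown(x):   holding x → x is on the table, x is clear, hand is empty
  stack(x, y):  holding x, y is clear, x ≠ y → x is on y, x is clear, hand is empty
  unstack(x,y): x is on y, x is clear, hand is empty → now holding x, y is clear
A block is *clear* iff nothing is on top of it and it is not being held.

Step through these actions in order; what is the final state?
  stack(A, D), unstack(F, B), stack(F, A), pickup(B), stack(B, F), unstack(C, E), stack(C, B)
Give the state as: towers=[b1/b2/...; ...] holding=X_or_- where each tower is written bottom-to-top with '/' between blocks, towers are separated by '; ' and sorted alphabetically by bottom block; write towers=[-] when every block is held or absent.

step 1 (stack(A, D)): towers=[B/F; D/A; E/C] holding=-
step 2 (unstack(F, B)): towers=[B; D/A; E/C] holding=F
step 3 (stack(F, A)): towers=[B; D/A/F; E/C] holding=-
step 4 (pickup(B)): towers=[D/A/F; E/C] holding=B
step 5 (stack(B, F)): towers=[D/A/F/B; E/C] holding=-
step 6 (unstack(C, E)): towers=[D/A/F/B; E] holding=C
step 7 (stack(C, B)): towers=[D/A/F/B/C; E] holding=-

towers=[D/A/F/B/C; E] holding=-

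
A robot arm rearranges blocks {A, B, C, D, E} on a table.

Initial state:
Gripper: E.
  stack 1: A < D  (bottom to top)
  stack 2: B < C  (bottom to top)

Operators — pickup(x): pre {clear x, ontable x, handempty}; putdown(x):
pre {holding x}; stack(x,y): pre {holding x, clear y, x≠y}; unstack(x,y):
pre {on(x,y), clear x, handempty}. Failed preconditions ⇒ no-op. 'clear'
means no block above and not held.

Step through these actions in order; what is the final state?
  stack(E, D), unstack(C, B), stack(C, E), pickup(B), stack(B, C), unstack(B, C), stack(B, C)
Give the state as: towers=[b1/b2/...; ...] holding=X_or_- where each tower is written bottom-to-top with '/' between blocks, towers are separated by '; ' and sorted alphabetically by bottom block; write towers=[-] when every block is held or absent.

towers=[A/D/E/C/B] holding=-

step 1 (stack(E, D)): towers=[A/D/E; B/C] holding=-
step 2 (unstack(C, B)): towers=[A/D/E; B] holding=C
step 3 (stack(C, E)): towers=[A/D/E/C; B] holding=-
step 4 (pickup(B)): towers=[A/D/E/C] holding=B
step 5 (stack(B, C)): towers=[A/D/E/C/B] holding=-
step 6 (unstack(B, C)): towers=[A/D/E/C] holding=B
step 7 (stack(B, C)): towers=[A/D/E/C/B] holding=-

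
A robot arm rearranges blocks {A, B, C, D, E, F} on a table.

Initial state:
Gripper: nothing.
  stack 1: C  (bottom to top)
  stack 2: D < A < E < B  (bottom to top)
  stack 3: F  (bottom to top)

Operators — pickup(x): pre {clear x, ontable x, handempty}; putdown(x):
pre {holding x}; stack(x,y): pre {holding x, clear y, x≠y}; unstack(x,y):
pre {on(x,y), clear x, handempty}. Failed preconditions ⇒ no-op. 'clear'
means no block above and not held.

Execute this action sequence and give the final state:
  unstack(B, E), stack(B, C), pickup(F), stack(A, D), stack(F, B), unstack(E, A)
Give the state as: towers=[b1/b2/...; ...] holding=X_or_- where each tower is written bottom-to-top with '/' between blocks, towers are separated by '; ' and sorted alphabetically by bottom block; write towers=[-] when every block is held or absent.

step 1 (unstack(B, E)): towers=[C; D/A/E; F] holding=B
step 2 (stack(B, C)): towers=[C/B; D/A/E; F] holding=-
step 3 (pickup(F)): towers=[C/B; D/A/E] holding=F
step 4 (stack(A, D)) [no-op]: towers=[C/B; D/A/E] holding=F
step 5 (stack(F, B)): towers=[C/B/F; D/A/E] holding=-
step 6 (unstack(E, A)): towers=[C/B/F; D/A] holding=E

towers=[C/B/F; D/A] holding=E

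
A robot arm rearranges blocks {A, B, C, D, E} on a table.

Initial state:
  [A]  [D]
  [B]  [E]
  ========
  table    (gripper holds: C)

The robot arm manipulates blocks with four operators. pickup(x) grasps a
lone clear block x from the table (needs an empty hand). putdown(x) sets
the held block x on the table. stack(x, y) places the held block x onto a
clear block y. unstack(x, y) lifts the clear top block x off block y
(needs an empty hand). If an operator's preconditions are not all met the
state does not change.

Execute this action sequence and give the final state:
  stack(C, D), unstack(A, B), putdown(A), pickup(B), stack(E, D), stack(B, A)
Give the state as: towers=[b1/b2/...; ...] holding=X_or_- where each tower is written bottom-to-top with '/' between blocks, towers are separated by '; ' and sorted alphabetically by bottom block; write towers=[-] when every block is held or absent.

towers=[A/B; E/D/C] holding=-

step 1 (stack(C, D)): towers=[B/A; E/D/C] holding=-
step 2 (unstack(A, B)): towers=[B; E/D/C] holding=A
step 3 (putdown(A)): towers=[A; B; E/D/C] holding=-
step 4 (pickup(B)): towers=[A; E/D/C] holding=B
step 5 (stack(E, D)) [no-op]: towers=[A; E/D/C] holding=B
step 6 (stack(B, A)): towers=[A/B; E/D/C] holding=-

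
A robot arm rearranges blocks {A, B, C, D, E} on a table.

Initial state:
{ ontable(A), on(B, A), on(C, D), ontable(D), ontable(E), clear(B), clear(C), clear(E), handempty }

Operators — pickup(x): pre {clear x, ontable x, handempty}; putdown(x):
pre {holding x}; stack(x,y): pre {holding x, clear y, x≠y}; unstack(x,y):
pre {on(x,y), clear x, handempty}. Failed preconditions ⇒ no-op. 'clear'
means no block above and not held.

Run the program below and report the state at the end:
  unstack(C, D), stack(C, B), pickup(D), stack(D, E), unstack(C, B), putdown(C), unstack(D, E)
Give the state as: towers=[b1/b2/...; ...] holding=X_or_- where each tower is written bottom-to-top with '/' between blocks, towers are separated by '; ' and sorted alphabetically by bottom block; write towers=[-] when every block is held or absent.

step 1 (unstack(C, D)): towers=[A/B; D; E] holding=C
step 2 (stack(C, B)): towers=[A/B/C; D; E] holding=-
step 3 (pickup(D)): towers=[A/B/C; E] holding=D
step 4 (stack(D, E)): towers=[A/B/C; E/D] holding=-
step 5 (unstack(C, B)): towers=[A/B; E/D] holding=C
step 6 (putdown(C)): towers=[A/B; C; E/D] holding=-
step 7 (unstack(D, E)): towers=[A/B; C; E] holding=D

towers=[A/B; C; E] holding=D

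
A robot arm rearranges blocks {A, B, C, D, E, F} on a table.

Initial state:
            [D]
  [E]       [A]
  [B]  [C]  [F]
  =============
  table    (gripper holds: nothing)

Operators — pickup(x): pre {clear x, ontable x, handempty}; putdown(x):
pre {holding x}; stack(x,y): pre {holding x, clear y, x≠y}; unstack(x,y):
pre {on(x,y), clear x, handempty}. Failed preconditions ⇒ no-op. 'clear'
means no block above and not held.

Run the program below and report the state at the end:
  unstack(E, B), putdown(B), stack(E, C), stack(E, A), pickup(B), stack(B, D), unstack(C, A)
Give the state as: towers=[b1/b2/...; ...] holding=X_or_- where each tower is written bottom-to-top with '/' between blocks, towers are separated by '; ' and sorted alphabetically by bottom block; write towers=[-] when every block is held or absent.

step 1 (unstack(E, B)): towers=[B; C; F/A/D] holding=E
step 2 (putdown(B)) [no-op]: towers=[B; C; F/A/D] holding=E
step 3 (stack(E, C)): towers=[B; C/E; F/A/D] holding=-
step 4 (stack(E, A)) [no-op]: towers=[B; C/E; F/A/D] holding=-
step 5 (pickup(B)): towers=[C/E; F/A/D] holding=B
step 6 (stack(B, D)): towers=[C/E; F/A/D/B] holding=-
step 7 (unstack(C, A)) [no-op]: towers=[C/E; F/A/D/B] holding=-

towers=[C/E; F/A/D/B] holding=-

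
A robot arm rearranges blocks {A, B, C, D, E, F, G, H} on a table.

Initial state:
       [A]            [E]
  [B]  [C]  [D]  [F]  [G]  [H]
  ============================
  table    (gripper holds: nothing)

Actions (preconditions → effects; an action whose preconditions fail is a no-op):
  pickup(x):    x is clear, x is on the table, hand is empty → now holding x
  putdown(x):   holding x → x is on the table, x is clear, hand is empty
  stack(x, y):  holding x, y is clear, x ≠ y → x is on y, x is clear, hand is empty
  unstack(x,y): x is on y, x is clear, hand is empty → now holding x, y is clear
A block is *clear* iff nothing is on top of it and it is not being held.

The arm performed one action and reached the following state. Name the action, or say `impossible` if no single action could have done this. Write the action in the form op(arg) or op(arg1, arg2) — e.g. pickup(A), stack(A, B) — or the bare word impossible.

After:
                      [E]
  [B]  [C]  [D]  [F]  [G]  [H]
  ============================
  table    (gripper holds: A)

unstack(A, C)

target: towers=[B; C; D; F; G/E; H] holding=A
     unstack(A, C) → towers=[B; C; D; F; G/E; H] holding=A  ← match
     unstack(E, G) → towers=[B; C/A; D; F; G; H] holding=E
         pickup(H) → towers=[B; C/A; D; F; G/E] holding=H
         pickup(B) → towers=[C/A; D; F; G/E; H] holding=B
         pickup(F) → towers=[B; C/A; D; G/E; H] holding=F
         pickup(D) → towers=[B; C/A; F; G/E; H] holding=D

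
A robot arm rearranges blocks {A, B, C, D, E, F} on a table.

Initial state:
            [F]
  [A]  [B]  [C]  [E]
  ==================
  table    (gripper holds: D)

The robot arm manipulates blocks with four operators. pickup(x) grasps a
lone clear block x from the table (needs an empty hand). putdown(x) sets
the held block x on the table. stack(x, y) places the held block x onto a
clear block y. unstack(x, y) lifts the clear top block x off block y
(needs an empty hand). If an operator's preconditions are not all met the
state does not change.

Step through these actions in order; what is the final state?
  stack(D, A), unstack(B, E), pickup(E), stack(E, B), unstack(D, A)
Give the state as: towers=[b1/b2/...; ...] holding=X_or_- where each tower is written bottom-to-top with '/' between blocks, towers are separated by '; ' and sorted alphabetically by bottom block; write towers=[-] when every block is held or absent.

step 1 (stack(D, A)): towers=[A/D; B; C/F; E] holding=-
step 2 (unstack(B, E)) [no-op]: towers=[A/D; B; C/F; E] holding=-
step 3 (pickup(E)): towers=[A/D; B; C/F] holding=E
step 4 (stack(E, B)): towers=[A/D; B/E; C/F] holding=-
step 5 (unstack(D, A)): towers=[A; B/E; C/F] holding=D

towers=[A; B/E; C/F] holding=D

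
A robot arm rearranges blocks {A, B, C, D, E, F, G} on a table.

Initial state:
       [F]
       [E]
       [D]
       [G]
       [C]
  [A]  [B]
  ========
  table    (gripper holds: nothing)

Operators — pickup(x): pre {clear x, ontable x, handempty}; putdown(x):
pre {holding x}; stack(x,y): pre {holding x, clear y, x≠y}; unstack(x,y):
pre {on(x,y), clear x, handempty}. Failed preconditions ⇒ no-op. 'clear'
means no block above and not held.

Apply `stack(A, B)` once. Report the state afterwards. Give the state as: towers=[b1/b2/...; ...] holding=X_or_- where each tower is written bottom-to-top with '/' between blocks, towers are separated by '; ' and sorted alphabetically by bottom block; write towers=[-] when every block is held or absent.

before: towers=[A; B/C/G/D/E/F] holding=-
pre[stack(A, B)]: holding(A) no, clear(B) no, A≠B yes
holding(A), clear(B) unmet → stack(A, B) is a no-op
after:  towers=[A; B/C/G/D/E/F] holding=-

towers=[A; B/C/G/D/E/F] holding=-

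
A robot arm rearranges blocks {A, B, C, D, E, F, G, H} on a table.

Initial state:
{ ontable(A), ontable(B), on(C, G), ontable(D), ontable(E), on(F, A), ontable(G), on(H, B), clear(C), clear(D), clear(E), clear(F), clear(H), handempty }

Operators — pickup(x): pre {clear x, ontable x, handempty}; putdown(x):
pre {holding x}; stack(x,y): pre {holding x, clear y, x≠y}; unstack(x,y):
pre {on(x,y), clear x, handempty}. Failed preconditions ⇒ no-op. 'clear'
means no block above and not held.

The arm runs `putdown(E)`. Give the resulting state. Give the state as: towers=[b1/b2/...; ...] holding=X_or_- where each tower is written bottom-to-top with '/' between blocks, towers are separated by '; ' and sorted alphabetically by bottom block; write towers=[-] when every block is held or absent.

before: towers=[A/F; B/H; D; E; G/C] holding=-
pre[putdown(E)]: holding(E) fail
holding(E) unmet → putdown(E) is a no-op
after:  towers=[A/F; B/H; D; E; G/C] holding=-

towers=[A/F; B/H; D; E; G/C] holding=-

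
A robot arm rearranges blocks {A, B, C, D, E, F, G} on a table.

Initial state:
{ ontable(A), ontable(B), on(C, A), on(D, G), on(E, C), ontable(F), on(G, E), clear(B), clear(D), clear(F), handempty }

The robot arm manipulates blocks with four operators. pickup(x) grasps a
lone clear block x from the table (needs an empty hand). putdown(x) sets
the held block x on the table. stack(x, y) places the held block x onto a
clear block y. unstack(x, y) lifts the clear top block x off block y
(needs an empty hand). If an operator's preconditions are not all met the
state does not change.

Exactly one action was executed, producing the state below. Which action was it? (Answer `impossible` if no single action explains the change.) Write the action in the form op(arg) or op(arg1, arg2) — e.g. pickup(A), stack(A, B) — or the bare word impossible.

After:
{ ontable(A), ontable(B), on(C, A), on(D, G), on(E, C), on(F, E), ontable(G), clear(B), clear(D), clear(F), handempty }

impossible

target: towers=[A/C/E/F; B; G/D] holding=-
         pickup(B) → towers=[A/C/E/G/D; F] holding=B
         pickup(F) → towers=[A/C/E/G/D; B] holding=F
     unstack(D, G) → towers=[A/C/E/G; B; F] holding=D
none of the 3 applicable actions match → impossible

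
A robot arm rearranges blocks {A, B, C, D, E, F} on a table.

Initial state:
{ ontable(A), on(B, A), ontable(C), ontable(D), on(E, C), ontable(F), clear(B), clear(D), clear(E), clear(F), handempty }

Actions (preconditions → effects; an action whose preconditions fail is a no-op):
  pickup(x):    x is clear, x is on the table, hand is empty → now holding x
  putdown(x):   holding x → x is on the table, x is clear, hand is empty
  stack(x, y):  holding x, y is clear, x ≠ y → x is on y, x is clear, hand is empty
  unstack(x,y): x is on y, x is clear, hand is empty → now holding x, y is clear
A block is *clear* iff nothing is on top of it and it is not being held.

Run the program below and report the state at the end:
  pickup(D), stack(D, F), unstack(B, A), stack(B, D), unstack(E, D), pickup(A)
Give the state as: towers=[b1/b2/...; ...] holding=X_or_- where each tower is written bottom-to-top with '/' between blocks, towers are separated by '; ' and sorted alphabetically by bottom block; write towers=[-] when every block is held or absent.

step 1 (pickup(D)): towers=[A/B; C/E; F] holding=D
step 2 (stack(D, F)): towers=[A/B; C/E; F/D] holding=-
step 3 (unstack(B, A)): towers=[A; C/E; F/D] holding=B
step 4 (stack(B, D)): towers=[A; C/E; F/D/B] holding=-
step 5 (unstack(E, D)) [no-op]: towers=[A; C/E; F/D/B] holding=-
step 6 (pickup(A)): towers=[C/E; F/D/B] holding=A

towers=[C/E; F/D/B] holding=A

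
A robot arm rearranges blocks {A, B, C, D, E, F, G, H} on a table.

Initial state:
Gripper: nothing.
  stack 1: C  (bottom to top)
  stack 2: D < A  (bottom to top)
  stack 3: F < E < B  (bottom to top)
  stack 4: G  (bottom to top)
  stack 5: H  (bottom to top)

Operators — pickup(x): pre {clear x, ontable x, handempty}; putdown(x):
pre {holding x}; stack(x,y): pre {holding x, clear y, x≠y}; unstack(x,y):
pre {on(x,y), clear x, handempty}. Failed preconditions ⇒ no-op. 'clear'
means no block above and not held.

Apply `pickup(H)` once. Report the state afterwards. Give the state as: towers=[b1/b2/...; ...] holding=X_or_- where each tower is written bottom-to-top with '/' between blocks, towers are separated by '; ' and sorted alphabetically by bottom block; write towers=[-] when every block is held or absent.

before: towers=[C; D/A; F/E/B; G; H] holding=-
pre[pickup(H)]: clear(H) ok, ontable(H) ok, handempty ok
all met → apply pickup(H)
after:  towers=[C; D/A; F/E/B; G] holding=H

towers=[C; D/A; F/E/B; G] holding=H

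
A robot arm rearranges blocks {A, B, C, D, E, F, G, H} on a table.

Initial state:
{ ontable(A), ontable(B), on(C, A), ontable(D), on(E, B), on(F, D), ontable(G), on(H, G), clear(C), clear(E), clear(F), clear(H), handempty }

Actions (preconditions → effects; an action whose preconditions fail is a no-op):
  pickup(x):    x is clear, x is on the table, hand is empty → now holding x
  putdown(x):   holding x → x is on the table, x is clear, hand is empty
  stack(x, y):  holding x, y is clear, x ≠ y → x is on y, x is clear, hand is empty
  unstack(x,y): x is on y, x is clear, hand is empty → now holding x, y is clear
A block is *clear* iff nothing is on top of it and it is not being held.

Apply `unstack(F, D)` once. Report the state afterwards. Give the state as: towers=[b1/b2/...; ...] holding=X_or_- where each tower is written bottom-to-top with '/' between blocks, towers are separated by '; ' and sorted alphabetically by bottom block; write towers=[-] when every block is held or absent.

towers=[A/C; B/E; D; G/H] holding=F

before: towers=[A/C; B/E; D/F; G/H] holding=-
pre[unstack(F, D)]: on(F,D) ok, clear(F) ok, handempty ok
all met → apply unstack(F, D)
after:  towers=[A/C; B/E; D; G/H] holding=F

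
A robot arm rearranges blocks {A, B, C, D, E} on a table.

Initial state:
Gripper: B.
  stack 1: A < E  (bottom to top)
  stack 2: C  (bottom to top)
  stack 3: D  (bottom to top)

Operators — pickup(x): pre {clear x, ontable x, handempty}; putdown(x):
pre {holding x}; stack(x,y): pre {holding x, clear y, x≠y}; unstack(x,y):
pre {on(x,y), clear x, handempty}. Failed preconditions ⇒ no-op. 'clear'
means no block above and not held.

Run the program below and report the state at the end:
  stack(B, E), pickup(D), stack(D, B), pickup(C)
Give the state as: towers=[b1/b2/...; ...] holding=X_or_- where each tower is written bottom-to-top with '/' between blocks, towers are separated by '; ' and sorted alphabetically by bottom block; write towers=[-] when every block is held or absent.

towers=[A/E/B/D] holding=C

step 1 (stack(B, E)): towers=[A/E/B; C; D] holding=-
step 2 (pickup(D)): towers=[A/E/B; C] holding=D
step 3 (stack(D, B)): towers=[A/E/B/D; C] holding=-
step 4 (pickup(C)): towers=[A/E/B/D] holding=C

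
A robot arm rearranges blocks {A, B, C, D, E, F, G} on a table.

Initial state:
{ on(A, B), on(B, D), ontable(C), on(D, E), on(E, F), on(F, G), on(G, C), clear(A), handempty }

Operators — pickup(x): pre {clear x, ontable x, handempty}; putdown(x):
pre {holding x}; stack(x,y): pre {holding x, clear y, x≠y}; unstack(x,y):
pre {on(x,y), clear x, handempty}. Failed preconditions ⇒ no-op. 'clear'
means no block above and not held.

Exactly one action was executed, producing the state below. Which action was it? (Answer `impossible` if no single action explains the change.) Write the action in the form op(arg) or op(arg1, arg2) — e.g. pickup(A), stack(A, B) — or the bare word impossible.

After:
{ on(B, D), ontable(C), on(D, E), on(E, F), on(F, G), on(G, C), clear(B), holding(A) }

target: towers=[C/G/F/E/D/B] holding=A
     unstack(A, B) → towers=[C/G/F/E/D/B] holding=A  ← match

unstack(A, B)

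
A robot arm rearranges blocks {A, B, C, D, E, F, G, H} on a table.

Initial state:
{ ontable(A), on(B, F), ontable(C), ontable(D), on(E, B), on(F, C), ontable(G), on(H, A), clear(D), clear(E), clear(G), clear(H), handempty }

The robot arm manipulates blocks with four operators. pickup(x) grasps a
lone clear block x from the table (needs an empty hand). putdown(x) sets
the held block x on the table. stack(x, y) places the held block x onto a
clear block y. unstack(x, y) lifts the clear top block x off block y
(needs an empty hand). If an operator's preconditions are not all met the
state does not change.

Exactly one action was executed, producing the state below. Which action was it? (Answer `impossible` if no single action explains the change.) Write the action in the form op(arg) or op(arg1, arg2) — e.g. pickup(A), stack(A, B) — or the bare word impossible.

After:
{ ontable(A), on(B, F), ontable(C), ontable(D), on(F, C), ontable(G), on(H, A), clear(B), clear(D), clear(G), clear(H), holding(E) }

unstack(E, B)

target: towers=[A/H; C/F/B; D; G] holding=E
         pickup(G) → towers=[A/H; C/F/B/E; D] holding=G
     unstack(E, B) → towers=[A/H; C/F/B; D; G] holding=E  ← match
     unstack(H, A) → towers=[A; C/F/B/E; D; G] holding=H
         pickup(D) → towers=[A/H; C/F/B/E; G] holding=D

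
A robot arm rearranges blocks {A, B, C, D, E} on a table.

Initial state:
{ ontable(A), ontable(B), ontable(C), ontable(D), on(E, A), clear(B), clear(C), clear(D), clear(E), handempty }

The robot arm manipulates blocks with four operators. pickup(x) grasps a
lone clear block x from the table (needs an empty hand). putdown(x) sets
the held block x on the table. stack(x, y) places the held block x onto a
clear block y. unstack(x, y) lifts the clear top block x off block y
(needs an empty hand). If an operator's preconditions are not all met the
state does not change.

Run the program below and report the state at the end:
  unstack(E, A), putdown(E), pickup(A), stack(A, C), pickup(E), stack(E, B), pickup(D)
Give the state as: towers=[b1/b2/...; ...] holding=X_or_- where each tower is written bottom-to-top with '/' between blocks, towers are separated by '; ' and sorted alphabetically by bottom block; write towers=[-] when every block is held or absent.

step 1 (unstack(E, A)): towers=[A; B; C; D] holding=E
step 2 (putdown(E)): towers=[A; B; C; D; E] holding=-
step 3 (pickup(A)): towers=[B; C; D; E] holding=A
step 4 (stack(A, C)): towers=[B; C/A; D; E] holding=-
step 5 (pickup(E)): towers=[B; C/A; D] holding=E
step 6 (stack(E, B)): towers=[B/E; C/A; D] holding=-
step 7 (pickup(D)): towers=[B/E; C/A] holding=D

towers=[B/E; C/A] holding=D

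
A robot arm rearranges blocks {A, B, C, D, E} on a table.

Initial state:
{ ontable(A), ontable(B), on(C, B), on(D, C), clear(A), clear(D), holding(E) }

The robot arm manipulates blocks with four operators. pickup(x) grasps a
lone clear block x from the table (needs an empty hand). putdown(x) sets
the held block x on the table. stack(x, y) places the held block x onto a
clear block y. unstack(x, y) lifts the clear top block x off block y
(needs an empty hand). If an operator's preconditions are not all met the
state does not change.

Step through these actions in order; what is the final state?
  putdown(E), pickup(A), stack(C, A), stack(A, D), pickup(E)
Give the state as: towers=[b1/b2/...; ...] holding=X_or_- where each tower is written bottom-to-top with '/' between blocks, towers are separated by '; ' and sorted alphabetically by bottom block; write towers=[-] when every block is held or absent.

towers=[B/C/D/A] holding=E

step 1 (putdown(E)): towers=[A; B/C/D; E] holding=-
step 2 (pickup(A)): towers=[B/C/D; E] holding=A
step 3 (stack(C, A)) [no-op]: towers=[B/C/D; E] holding=A
step 4 (stack(A, D)): towers=[B/C/D/A; E] holding=-
step 5 (pickup(E)): towers=[B/C/D/A] holding=E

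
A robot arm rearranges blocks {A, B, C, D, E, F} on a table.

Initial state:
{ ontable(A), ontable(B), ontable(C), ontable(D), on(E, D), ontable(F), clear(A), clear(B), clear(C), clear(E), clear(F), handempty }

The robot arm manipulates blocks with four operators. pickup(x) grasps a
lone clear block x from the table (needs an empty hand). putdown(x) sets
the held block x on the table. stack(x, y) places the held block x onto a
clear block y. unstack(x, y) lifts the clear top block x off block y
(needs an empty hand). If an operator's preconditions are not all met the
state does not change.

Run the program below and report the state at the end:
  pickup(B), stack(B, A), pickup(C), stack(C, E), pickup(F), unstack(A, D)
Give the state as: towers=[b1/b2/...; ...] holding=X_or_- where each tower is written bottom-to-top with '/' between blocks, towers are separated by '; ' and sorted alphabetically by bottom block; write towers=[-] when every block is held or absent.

step 1 (pickup(B)): towers=[A; C; D/E; F] holding=B
step 2 (stack(B, A)): towers=[A/B; C; D/E; F] holding=-
step 3 (pickup(C)): towers=[A/B; D/E; F] holding=C
step 4 (stack(C, E)): towers=[A/B; D/E/C; F] holding=-
step 5 (pickup(F)): towers=[A/B; D/E/C] holding=F
step 6 (unstack(A, D)) [no-op]: towers=[A/B; D/E/C] holding=F

towers=[A/B; D/E/C] holding=F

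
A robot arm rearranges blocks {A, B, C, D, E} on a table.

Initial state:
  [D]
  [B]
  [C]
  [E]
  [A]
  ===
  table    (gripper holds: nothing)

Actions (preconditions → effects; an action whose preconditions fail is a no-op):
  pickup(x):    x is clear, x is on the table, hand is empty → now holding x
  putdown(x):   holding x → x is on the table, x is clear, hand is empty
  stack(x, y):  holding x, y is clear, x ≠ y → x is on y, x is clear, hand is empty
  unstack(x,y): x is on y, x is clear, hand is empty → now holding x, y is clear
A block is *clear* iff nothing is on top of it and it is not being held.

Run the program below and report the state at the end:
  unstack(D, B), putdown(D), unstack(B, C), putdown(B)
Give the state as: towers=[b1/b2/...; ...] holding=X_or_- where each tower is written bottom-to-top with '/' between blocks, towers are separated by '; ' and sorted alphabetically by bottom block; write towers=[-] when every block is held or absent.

towers=[A/E/C; B; D] holding=-

step 1 (unstack(D, B)): towers=[A/E/C/B] holding=D
step 2 (putdown(D)): towers=[A/E/C/B; D] holding=-
step 3 (unstack(B, C)): towers=[A/E/C; D] holding=B
step 4 (putdown(B)): towers=[A/E/C; B; D] holding=-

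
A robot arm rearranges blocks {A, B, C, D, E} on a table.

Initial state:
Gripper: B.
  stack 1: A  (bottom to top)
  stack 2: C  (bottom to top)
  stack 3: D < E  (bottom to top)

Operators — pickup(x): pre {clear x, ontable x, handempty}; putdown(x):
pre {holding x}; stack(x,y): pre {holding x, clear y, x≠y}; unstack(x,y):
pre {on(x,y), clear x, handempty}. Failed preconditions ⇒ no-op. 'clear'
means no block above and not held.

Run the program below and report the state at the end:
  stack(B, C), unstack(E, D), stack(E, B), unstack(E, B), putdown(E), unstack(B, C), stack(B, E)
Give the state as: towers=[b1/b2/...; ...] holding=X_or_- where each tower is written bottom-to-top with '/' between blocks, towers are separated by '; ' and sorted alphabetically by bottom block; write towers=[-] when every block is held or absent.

step 1 (stack(B, C)): towers=[A; C/B; D/E] holding=-
step 2 (unstack(E, D)): towers=[A; C/B; D] holding=E
step 3 (stack(E, B)): towers=[A; C/B/E; D] holding=-
step 4 (unstack(E, B)): towers=[A; C/B; D] holding=E
step 5 (putdown(E)): towers=[A; C/B; D; E] holding=-
step 6 (unstack(B, C)): towers=[A; C; D; E] holding=B
step 7 (stack(B, E)): towers=[A; C; D; E/B] holding=-

towers=[A; C; D; E/B] holding=-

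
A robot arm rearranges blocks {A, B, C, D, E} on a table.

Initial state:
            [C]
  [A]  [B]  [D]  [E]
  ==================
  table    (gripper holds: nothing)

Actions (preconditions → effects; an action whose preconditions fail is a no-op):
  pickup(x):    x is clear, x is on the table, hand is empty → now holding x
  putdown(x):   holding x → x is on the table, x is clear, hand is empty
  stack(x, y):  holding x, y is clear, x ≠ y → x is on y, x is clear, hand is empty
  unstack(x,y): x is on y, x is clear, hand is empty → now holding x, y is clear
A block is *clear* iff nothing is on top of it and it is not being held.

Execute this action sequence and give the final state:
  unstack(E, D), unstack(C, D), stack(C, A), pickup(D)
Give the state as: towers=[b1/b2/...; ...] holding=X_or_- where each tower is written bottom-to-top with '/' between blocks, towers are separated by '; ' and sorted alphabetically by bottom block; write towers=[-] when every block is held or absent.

towers=[A/C; B; E] holding=D

step 1 (unstack(E, D)) [no-op]: towers=[A; B; D/C; E] holding=-
step 2 (unstack(C, D)): towers=[A; B; D; E] holding=C
step 3 (stack(C, A)): towers=[A/C; B; D; E] holding=-
step 4 (pickup(D)): towers=[A/C; B; E] holding=D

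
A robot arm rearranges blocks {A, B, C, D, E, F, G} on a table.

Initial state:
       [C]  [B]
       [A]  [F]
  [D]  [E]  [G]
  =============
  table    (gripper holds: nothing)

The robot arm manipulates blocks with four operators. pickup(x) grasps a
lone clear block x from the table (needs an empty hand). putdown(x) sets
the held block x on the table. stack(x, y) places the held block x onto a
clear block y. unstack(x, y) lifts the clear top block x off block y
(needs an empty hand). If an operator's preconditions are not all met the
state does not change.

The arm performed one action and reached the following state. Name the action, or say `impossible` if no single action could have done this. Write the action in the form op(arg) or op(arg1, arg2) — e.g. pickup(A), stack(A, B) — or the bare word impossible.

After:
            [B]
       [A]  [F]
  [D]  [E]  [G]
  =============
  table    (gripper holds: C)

unstack(C, A)

target: towers=[D; E/A; G/F/B] holding=C
     unstack(B, F) → towers=[D; E/A/C; G/F] holding=B
         pickup(D) → towers=[E/A/C; G/F/B] holding=D
     unstack(C, A) → towers=[D; E/A; G/F/B] holding=C  ← match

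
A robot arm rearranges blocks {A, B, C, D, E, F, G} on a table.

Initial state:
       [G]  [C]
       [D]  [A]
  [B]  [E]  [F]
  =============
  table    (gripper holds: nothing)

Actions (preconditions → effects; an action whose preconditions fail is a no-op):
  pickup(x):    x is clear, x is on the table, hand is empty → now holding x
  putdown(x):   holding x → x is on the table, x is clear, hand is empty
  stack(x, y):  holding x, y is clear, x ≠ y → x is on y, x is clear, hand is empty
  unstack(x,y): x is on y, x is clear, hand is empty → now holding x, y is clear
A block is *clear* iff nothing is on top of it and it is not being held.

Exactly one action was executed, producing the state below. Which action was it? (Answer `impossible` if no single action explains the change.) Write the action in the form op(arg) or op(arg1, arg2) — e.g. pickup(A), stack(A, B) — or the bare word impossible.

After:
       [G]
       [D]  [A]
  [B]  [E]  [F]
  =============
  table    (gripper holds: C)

unstack(C, A)

target: towers=[B; E/D/G; F/A] holding=C
         pickup(B) → towers=[E/D/G; F/A/C] holding=B
     unstack(G, D) → towers=[B; E/D; F/A/C] holding=G
     unstack(C, A) → towers=[B; E/D/G; F/A] holding=C  ← match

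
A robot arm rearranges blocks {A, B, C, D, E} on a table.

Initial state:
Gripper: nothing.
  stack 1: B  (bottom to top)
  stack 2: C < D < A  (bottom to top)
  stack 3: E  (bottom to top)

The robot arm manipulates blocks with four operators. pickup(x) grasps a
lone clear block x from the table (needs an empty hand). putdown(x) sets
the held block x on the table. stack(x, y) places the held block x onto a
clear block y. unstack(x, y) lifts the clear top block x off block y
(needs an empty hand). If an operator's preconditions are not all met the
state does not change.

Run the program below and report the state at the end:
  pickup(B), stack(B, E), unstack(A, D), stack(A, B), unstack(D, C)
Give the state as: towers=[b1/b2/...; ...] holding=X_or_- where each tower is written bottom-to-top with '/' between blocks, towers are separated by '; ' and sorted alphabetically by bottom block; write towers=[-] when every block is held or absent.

towers=[C; E/B/A] holding=D

step 1 (pickup(B)): towers=[C/D/A; E] holding=B
step 2 (stack(B, E)): towers=[C/D/A; E/B] holding=-
step 3 (unstack(A, D)): towers=[C/D; E/B] holding=A
step 4 (stack(A, B)): towers=[C/D; E/B/A] holding=-
step 5 (unstack(D, C)): towers=[C; E/B/A] holding=D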